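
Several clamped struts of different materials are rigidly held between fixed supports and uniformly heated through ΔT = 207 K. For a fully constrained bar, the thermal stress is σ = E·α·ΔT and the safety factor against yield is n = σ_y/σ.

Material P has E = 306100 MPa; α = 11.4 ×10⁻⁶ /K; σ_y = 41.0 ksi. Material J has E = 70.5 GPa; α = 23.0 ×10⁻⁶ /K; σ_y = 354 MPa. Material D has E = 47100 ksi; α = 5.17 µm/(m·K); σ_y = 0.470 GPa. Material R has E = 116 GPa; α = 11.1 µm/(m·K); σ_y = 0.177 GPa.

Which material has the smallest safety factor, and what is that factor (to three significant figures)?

material P, n = 0.391

Per material, after unit conversion:
  material P: E = 306.1, α = 11.4, σ_y = 282.7 → σ = 722 MPa, n = 0.391
  material J: E = 70.50, α = 23.0, σ_y = 354.0 → σ = 336 MPa, n = 1.05
  material D: E = 324.7, α = 5.17, σ_y = 470.0 → σ = 348 MPa, n = 1.35
  material R: E = 116.0, α = 11.1, σ_y = 177.0 → σ = 267 MPa, n = 0.664
Material P has the lowest safety factor, n = 0.391.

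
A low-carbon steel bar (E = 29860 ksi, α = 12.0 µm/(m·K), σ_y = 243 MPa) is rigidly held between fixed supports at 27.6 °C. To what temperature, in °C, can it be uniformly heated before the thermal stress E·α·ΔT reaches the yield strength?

E = 29860 ksi = 205.9 GPa.
E·α·ΔT = 243.0 MPa ⇒ ΔT = 243.0 / (205.9×10³ × 12.0×10⁻⁶) = 98.36 K.
T = 27.6 + 98.36 = 126.0 °C.

126 °C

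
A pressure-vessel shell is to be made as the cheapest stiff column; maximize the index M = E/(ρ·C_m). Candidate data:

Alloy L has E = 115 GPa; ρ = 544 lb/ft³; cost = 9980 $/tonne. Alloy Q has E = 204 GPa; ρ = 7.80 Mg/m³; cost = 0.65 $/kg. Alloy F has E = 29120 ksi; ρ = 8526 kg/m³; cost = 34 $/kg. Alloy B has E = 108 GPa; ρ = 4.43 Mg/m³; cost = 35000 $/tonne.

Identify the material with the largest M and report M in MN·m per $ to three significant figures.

alloy Q, M = 40.2 MN·m per $

In SI units:
  alloy L: E = 115.0 GPa, ρ = 8714 kg/m³, cost = 9.980 $/kg
  alloy Q: E = 204.0 GPa, ρ = 7800 kg/m³, cost = 0.6500 $/kg
  alloy F: E = 200.8 GPa, ρ = 8526 kg/m³, cost = 34.00 $/kg
  alloy B: E = 108.0 GPa, ρ = 4430 kg/m³, cost = 35.00 $/kg
  alloy Q: M = 40.2 MN·m per $
  alloy L: M = 1.32 MN·m per $
  alloy B: M = 0.697 MN·m per $
  alloy F: M = 0.693 MN·m per $
Highest index: alloy Q.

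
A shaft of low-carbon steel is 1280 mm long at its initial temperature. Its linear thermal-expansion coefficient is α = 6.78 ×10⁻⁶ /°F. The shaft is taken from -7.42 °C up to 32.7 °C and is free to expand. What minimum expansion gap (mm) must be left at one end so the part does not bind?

0.627 mm

Convert α: 6.78×10⁻⁶/°F × (9/5) = 12.2×10⁻⁶/K.
ΔT = 32.7 − (-7.42) = 40.12 K.
ΔL = α·L₀·ΔT = 12.2×10⁻⁶ × 1280 mm × 40.12 K = 0.627 mm.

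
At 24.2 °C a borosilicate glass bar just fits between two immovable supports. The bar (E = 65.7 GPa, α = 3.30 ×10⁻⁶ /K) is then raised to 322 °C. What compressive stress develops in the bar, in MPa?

64.6 MPa

ΔT = 297.8 K. Constrained thermal stress σ = E·α·ΔT = 65.70×10³ MPa × 3.30×10⁻⁶ × 297.8 = 64.6 MPa (compressive).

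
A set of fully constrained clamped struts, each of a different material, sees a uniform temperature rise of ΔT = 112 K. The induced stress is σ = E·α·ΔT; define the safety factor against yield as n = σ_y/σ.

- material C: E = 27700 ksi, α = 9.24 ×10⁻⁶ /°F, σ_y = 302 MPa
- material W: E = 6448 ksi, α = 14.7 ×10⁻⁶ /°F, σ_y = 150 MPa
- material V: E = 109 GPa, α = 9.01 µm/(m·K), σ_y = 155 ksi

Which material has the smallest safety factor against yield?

Converting E to GPa, α to ×10⁻⁶/K, σ_y to MPa, then σ and n for each:
  material C: E = 191.0, α = 16.6, σ_y = 302.0 → σ = 356 MPa, n = 0.849
  material W: E = 44.46, α = 26.5, σ_y = 150.0 → σ = 132 MPa, n = 1.14
  material V: E = 109.0, α = 9.01, σ_y = 1069 → σ = 110 MPa, n = 9.72
The minimum is material C at n = 0.849.

material C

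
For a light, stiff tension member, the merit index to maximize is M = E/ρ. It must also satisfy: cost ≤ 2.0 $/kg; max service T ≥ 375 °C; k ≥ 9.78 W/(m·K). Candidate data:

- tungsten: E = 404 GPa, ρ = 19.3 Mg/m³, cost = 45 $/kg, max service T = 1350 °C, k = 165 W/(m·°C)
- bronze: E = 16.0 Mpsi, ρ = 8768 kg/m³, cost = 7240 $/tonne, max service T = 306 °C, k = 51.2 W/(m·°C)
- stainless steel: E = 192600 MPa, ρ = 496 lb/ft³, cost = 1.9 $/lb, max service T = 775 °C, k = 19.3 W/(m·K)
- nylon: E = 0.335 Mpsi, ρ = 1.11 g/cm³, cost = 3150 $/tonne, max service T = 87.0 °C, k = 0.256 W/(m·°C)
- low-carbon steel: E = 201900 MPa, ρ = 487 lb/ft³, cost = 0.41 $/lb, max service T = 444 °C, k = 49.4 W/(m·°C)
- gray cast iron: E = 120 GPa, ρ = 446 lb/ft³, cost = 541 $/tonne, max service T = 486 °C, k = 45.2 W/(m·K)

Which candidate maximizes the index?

low-carbon steel

Screen on constraints: cost ≤ 2.0 $/kg; max service T ≥ 375 °C; k ≥ 9.78 W/(m·K). Survivors: low-carbon steel, gray cast iron.
Putting every candidate on a common basis:
  low-carbon steel: E = 201.9 GPa, ρ = 7801 kg/m³
  gray cast iron: E = 120.0 GPa, ρ = 7144 kg/m³
  low-carbon steel: M = 25.9 MN·m/kg
  gray cast iron: M = 16.8 MN·m/kg
Highest index: low-carbon steel.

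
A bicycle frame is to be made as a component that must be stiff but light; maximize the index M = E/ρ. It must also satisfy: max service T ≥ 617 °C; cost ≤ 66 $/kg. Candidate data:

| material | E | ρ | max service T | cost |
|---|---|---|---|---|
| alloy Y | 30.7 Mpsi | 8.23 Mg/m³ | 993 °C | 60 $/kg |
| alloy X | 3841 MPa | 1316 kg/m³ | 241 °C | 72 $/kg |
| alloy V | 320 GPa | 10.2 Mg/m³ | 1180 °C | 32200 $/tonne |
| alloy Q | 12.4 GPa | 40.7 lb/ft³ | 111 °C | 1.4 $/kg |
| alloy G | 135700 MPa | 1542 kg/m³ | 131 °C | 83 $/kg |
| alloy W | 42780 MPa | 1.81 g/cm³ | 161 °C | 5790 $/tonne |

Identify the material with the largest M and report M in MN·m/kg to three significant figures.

alloy V, M = 31.4 MN·m/kg

Screen on constraints: max service T ≥ 617 °C; cost ≤ 66 $/kg. Survivors: alloy Y, alloy V.
Putting every candidate on a common basis:
  alloy Y: E = 211.7 GPa, ρ = 8230 kg/m³
  alloy V: E = 320.0 GPa, ρ = 10200 kg/m³
  alloy V: M = 31.4 MN·m/kg
  alloy Y: M = 25.7 MN·m/kg
Highest index: alloy V.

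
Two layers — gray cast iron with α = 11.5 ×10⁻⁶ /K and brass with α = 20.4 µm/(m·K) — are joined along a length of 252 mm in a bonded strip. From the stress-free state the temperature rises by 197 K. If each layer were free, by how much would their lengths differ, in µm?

Δα = |11.5 − 20.4|×10⁻⁶/K = 8.90×10⁻⁶/K.
ΔL_mismatch = Δα·L·ΔT = 8.90×10⁻⁶ × 252.0 mm × 197.0 K = 442 µm.

442 µm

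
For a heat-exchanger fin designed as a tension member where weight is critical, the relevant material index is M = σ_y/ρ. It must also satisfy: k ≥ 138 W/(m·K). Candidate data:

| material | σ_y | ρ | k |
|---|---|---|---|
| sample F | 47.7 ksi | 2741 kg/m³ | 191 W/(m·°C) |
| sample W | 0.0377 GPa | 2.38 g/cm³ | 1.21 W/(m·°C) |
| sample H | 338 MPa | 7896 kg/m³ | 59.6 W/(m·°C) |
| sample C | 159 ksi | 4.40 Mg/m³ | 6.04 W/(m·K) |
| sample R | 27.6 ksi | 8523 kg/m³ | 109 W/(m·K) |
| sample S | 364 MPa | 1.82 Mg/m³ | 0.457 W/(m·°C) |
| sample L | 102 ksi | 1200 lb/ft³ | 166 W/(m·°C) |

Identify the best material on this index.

Screen on constraints: k ≥ 138 W/(m·K). Survivors: sample F, sample L.
Putting every candidate on a common basis:
  sample F: σ_y = 328.9 MPa, ρ = 2741 kg/m³
  sample L: σ_y = 703.3 MPa, ρ = 19220 kg/m³
  sample F: M = 120 kN·m/kg
  sample L: M = 36.6 kN·m/kg
Sample F has the largest M.

sample F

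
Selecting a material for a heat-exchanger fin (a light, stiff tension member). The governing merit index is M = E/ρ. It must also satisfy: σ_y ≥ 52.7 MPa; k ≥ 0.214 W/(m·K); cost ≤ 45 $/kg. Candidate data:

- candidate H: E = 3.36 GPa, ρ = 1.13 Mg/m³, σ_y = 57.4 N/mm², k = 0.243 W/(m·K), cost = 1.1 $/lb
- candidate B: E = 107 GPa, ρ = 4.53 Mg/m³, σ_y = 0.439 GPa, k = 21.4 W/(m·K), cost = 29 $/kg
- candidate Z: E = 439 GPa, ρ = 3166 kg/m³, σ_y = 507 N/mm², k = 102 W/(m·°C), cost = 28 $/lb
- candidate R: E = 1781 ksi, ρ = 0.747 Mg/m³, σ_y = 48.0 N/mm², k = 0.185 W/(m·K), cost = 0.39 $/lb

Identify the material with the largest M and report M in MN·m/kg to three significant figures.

Screen on constraints: σ_y ≥ 52.7 MPa; k ≥ 0.214 W/(m·K); cost ≤ 45 $/kg. Survivors: candidate H, candidate B.
Putting every candidate on a common basis:
  candidate H: E = 3.360 GPa, ρ = 1130 kg/m³
  candidate B: E = 107.0 GPa, ρ = 4530 kg/m³
  candidate B: M = 23.6 MN·m/kg
  candidate H: M = 2.97 MN·m/kg
Highest index: candidate B.

candidate B, M = 23.6 MN·m/kg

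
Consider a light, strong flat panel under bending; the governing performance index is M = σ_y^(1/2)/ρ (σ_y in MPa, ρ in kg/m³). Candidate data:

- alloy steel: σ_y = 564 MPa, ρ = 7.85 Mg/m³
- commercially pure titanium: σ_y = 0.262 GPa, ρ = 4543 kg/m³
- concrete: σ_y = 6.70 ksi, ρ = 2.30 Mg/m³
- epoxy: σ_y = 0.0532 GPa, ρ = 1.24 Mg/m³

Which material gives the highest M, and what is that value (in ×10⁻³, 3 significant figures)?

Normalizing units and computing the index:
  alloy steel: σ_y = 564.0 MPa, ρ = 7850 kg/m³
  commercially pure titanium: σ_y = 262.0 MPa, ρ = 4543 kg/m³
  concrete: σ_y = 46.19 MPa, ρ = 2300 kg/m³
  epoxy: σ_y = 53.20 MPa, ρ = 1240 kg/m³
  epoxy: M = 5.88×10⁻³
  commercially pure titanium: M = 3.56×10⁻³
  alloy steel: M = 3.03×10⁻³
  concrete: M = 2.96×10⁻³
Epoxy has the largest M.

epoxy, M = 5.88×10⁻³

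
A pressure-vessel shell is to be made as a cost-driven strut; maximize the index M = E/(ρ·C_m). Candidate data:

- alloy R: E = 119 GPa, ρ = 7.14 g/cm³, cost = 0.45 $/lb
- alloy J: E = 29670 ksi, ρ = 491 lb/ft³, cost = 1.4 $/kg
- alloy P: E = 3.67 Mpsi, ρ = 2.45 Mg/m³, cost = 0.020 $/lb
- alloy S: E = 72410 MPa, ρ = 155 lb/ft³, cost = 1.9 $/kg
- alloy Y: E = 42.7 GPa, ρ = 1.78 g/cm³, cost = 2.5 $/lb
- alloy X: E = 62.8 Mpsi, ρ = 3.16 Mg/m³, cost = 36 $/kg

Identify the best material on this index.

Putting every candidate on a common basis:
  alloy R: E = 119.0 GPa, ρ = 7140 kg/m³, cost = 0.9921 $/kg
  alloy J: E = 204.6 GPa, ρ = 7865 kg/m³, cost = 1.400 $/kg
  alloy P: E = 25.30 GPa, ρ = 2450 kg/m³, cost = 0.04409 $/kg
  alloy S: E = 72.41 GPa, ρ = 2483 kg/m³, cost = 1.900 $/kg
  alloy Y: E = 42.70 GPa, ρ = 1780 kg/m³, cost = 5.511 $/kg
  alloy X: E = 433.0 GPa, ρ = 3160 kg/m³, cost = 36.00 $/kg
  alloy P: M = 234 MN·m per $
  alloy J: M = 18.6 MN·m per $
  alloy R: M = 16.8 MN·m per $
  alloy S: M = 15.3 MN·m per $
  alloy Y: M = 4.35 MN·m per $
  alloy X: M = 3.81 MN·m per $
Alloy P has the largest M.

alloy P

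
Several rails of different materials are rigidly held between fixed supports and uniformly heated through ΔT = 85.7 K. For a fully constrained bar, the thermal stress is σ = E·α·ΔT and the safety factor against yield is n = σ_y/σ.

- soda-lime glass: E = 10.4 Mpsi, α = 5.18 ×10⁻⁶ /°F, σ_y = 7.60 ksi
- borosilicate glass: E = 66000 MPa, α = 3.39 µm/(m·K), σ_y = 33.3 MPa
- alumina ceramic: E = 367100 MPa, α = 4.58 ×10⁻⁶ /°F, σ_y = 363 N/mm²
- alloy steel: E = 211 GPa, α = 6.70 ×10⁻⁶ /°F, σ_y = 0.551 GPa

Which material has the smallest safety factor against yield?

soda-lime glass

Per material, after unit conversion:
  soda-lime glass: E = 71.71, α = 9.32, σ_y = 52.40 → σ = 57.3 MPa, n = 0.915
  borosilicate glass: E = 66.00, α = 3.39, σ_y = 33.30 → σ = 19.2 MPa, n = 1.74
  alumina ceramic: E = 367.1, α = 8.24, σ_y = 363.0 → σ = 259 MPa, n = 1.40
  alloy steel: E = 211.0, α = 12.1, σ_y = 551.0 → σ = 218 MPa, n = 2.53
Soda-lime glass has the lowest safety factor, n = 0.915.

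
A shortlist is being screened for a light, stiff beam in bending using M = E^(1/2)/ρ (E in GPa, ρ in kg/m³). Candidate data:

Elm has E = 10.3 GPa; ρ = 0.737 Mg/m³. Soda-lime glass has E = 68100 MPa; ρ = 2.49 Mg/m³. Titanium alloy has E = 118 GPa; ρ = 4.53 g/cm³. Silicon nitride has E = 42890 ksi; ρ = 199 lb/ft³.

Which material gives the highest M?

silicon nitride

Putting every candidate on a common basis:
  elm: E = 10.30 GPa, ρ = 737.0 kg/m³
  soda-lime glass: E = 68.10 GPa, ρ = 2490 kg/m³
  titanium alloy: E = 118.0 GPa, ρ = 4530 kg/m³
  silicon nitride: E = 295.7 GPa, ρ = 3188 kg/m³
  silicon nitride: M = 5.39×10⁻³
  elm: M = 4.35×10⁻³
  soda-lime glass: M = 3.31×10⁻³
  titanium alloy: M = 2.40×10⁻³
Silicon nitride has the largest M.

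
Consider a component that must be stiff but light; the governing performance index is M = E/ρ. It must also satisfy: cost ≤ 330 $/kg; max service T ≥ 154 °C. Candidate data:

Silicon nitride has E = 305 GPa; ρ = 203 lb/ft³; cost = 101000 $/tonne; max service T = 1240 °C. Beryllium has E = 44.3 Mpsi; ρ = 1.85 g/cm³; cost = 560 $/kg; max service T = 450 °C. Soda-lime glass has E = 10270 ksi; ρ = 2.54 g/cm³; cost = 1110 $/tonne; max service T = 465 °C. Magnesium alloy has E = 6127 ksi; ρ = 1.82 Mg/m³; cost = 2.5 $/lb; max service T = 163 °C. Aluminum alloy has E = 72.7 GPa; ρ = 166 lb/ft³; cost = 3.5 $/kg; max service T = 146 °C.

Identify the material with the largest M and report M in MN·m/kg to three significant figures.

silicon nitride, M = 93.8 MN·m/kg

Screen on constraints: cost ≤ 330 $/kg; max service T ≥ 154 °C. Survivors: silicon nitride, soda-lime glass, magnesium alloy.
Normalizing units and computing the index:
  silicon nitride: E = 305.0 GPa, ρ = 3252 kg/m³
  soda-lime glass: E = 70.81 GPa, ρ = 2540 kg/m³
  magnesium alloy: E = 42.24 GPa, ρ = 1820 kg/m³
  silicon nitride: M = 93.8 MN·m/kg
  soda-lime glass: M = 27.9 MN·m/kg
  magnesium alloy: M = 23.2 MN·m/kg
Highest index: silicon nitride.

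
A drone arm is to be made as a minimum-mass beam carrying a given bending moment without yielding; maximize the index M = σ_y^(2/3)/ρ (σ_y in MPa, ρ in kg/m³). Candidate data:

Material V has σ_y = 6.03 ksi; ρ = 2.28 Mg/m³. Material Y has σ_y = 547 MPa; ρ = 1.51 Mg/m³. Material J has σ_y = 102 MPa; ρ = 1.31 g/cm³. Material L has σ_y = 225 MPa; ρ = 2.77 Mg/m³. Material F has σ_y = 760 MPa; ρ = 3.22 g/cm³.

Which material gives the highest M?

material Y

In SI units:
  material V: σ_y = 41.58 MPa, ρ = 2280 kg/m³
  material Y: σ_y = 547.0 MPa, ρ = 1510 kg/m³
  material J: σ_y = 102.0 MPa, ρ = 1310 kg/m³
  material L: σ_y = 225.0 MPa, ρ = 2770 kg/m³
  material F: σ_y = 760.0 MPa, ρ = 3220 kg/m³
  material Y: M = 44.3×10⁻³
  material F: M = 25.9×10⁻³
  material J: M = 16.7×10⁻³
  material L: M = 13.4×10⁻³
  material V: M = 5.26×10⁻³
Highest index: material Y.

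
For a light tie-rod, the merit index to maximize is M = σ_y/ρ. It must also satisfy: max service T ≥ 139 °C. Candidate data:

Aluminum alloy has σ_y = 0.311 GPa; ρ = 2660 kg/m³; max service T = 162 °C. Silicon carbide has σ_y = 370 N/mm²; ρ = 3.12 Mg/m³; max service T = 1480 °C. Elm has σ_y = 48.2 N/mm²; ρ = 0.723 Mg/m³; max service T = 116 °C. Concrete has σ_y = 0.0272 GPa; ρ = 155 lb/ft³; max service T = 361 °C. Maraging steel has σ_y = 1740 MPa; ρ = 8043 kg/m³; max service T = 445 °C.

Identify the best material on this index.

Screen on constraints: max service T ≥ 139 °C. Survivors: aluminum alloy, silicon carbide, concrete, maraging steel.
Convert each candidate to consistent units, then evaluate M:
  aluminum alloy: σ_y = 311.0 MPa, ρ = 2660 kg/m³
  silicon carbide: σ_y = 370.0 MPa, ρ = 3120 kg/m³
  concrete: σ_y = 27.20 MPa, ρ = 2483 kg/m³
  maraging steel: σ_y = 1740 MPa, ρ = 8043 kg/m³
  maraging steel: M = 216 kN·m/kg
  silicon carbide: M = 119 kN·m/kg
  aluminum alloy: M = 117 kN·m/kg
  concrete: M = 11.0 kN·m/kg
Maraging steel has the largest M.

maraging steel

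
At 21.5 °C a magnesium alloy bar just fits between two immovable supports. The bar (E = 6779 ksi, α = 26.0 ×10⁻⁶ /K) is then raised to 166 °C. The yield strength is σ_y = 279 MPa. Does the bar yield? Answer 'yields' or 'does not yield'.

does not yield

E = 6779 ksi = 46.74 GPa.
ΔT = 144.5 K. Constrained thermal stress σ = E·α·ΔT = 46.74×10³ MPa × 26.0×10⁻⁶ × 144.5 = 176 MPa (compressive).
Compare to σ_y = 279 MPa: σ < σ_y, so it does not yield.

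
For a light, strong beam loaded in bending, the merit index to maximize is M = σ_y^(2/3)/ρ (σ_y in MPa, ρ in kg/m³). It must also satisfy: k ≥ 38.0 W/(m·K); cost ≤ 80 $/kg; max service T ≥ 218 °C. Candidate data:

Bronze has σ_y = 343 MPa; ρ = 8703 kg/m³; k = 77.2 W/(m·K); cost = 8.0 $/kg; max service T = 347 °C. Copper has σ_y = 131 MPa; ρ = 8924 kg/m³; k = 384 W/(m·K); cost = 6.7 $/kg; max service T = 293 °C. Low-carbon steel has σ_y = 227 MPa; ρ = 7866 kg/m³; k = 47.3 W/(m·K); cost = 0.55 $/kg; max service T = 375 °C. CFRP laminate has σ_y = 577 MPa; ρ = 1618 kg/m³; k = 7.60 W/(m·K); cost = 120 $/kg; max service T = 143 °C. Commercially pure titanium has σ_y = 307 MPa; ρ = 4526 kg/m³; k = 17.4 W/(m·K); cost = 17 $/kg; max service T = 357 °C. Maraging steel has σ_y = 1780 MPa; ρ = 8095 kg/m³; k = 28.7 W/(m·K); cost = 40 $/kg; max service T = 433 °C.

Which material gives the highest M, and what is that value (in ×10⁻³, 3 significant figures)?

bronze, M = 5.63×10⁻³

Screen on constraints: k ≥ 38.0 W/(m·K); cost ≤ 80 $/kg; max service T ≥ 218 °C. Survivors: bronze, copper, low-carbon steel.
Evaluate M for each candidate:
  bronze: M = 5.63×10⁻³
  low-carbon steel: M = 4.73×10⁻³
  copper: M = 2.89×10⁻³
Bronze ranks first.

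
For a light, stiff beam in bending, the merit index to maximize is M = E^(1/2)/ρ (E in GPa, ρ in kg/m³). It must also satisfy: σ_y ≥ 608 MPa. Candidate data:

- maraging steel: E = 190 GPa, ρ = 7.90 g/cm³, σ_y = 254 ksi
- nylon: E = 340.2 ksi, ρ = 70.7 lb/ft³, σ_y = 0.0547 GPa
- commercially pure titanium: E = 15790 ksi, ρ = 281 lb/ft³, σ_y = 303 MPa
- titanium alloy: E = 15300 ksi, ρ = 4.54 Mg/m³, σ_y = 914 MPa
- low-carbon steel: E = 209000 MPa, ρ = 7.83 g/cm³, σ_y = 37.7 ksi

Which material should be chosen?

titanium alloy

Screen on constraints: σ_y ≥ 608 MPa. Survivors: maraging steel, titanium alloy.
Convert each candidate to consistent units, then evaluate M:
  maraging steel: E = 190.0 GPa, ρ = 7900 kg/m³
  titanium alloy: E = 105.5 GPa, ρ = 4540 kg/m³
  titanium alloy: M = 2.26×10⁻³
  maraging steel: M = 1.74×10⁻³
Titanium alloy ranks first.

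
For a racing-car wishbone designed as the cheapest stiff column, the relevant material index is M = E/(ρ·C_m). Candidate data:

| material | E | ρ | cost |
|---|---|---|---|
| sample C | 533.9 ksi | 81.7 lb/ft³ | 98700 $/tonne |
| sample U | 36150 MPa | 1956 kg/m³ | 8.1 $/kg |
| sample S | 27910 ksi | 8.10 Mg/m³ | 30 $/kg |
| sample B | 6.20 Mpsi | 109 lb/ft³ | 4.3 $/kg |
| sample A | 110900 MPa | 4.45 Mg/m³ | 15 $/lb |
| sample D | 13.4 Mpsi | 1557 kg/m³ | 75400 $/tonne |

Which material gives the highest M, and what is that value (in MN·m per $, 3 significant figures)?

sample B, M = 5.69 MN·m per $

After converting to SI:
  sample C: E = 3.681 GPa, ρ = 1309 kg/m³, cost = 98.70 $/kg
  sample U: E = 36.15 GPa, ρ = 1956 kg/m³, cost = 8.100 $/kg
  sample S: E = 192.4 GPa, ρ = 8100 kg/m³, cost = 30.00 $/kg
  sample B: E = 42.75 GPa, ρ = 1746 kg/m³, cost = 4.300 $/kg
  sample A: E = 110.9 GPa, ρ = 4450 kg/m³, cost = 33.07 $/kg
  sample D: E = 92.39 GPa, ρ = 1557 kg/m³, cost = 75.40 $/kg
  sample B: M = 5.69 MN·m per $
  sample U: M = 2.28 MN·m per $
  sample S: M = 0.792 MN·m per $
  sample D: M = 0.787 MN·m per $
  sample A: M = 0.754 MN·m per $
  sample C: M = 0.0285 MN·m per $
Highest index: sample B.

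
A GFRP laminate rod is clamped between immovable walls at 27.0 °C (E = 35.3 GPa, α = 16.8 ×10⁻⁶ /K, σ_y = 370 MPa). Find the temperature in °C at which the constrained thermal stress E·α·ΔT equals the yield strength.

E·α·ΔT = 370.0 MPa ⇒ ΔT = 370.0 / (35.30×10³ × 16.8×10⁻⁶) = 623.9 K.
T = 27.0 + 623.9 = 650.9 °C.

651 °C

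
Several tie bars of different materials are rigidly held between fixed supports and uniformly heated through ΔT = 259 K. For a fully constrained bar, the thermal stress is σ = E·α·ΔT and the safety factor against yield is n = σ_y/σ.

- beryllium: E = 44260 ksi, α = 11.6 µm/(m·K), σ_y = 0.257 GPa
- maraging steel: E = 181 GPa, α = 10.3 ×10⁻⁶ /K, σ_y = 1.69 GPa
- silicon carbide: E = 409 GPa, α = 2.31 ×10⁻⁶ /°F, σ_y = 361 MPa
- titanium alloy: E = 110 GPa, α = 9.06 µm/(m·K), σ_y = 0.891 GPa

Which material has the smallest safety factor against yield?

Per material, after unit conversion:
  beryllium: E = 305.2, α = 11.6, σ_y = 257.0 → σ = 917 MPa, n = 0.280
  maraging steel: E = 181.0, α = 10.3, σ_y = 1690 → σ = 483 MPa, n = 3.50
  silicon carbide: E = 409.0, α = 4.16, σ_y = 361.0 → σ = 440 MPa, n = 0.820
  titanium alloy: E = 110.0, α = 9.06, σ_y = 891.0 → σ = 258 MPa, n = 3.45
Smallest n: beryllium with n = 0.280.

beryllium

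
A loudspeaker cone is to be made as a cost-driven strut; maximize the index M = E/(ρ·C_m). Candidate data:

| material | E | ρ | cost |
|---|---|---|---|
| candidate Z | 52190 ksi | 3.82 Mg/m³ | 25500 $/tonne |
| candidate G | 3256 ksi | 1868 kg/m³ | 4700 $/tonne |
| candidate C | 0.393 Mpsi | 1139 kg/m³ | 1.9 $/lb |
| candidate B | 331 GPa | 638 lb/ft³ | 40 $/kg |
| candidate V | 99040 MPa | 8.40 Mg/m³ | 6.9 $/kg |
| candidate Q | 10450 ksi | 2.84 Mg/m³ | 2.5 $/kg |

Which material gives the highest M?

candidate Q

After converting to SI:
  candidate Z: E = 359.8 GPa, ρ = 3820 kg/m³, cost = 25.50 $/kg
  candidate G: E = 22.45 GPa, ρ = 1868 kg/m³, cost = 4.700 $/kg
  candidate C: E = 2.710 GPa, ρ = 1139 kg/m³, cost = 4.189 $/kg
  candidate B: E = 331.0 GPa, ρ = 10220 kg/m³, cost = 40.00 $/kg
  candidate V: E = 99.04 GPa, ρ = 8400 kg/m³, cost = 6.900 $/kg
  candidate Q: E = 72.05 GPa, ρ = 2840 kg/m³, cost = 2.500 $/kg
  candidate Q: M = 10.1 MN·m per $
  candidate Z: M = 3.69 MN·m per $
  candidate G: M = 2.56 MN·m per $
  candidate V: M = 1.71 MN·m per $
  candidate B: M = 0.810 MN·m per $
  candidate C: M = 0.568 MN·m per $
Candidate Q ranks first.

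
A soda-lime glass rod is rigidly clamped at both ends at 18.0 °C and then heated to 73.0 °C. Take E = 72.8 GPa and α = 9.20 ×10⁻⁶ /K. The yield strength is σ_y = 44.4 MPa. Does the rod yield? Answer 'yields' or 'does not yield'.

ΔT = 55.00 K. Constrained thermal stress σ = E·α·ΔT = 72.80×10³ MPa × 9.20×10⁻⁶ × 55.00 = 36.8 MPa (compressive).
Compare to σ_y = 44.4 MPa: σ < σ_y, so it does not yield.

does not yield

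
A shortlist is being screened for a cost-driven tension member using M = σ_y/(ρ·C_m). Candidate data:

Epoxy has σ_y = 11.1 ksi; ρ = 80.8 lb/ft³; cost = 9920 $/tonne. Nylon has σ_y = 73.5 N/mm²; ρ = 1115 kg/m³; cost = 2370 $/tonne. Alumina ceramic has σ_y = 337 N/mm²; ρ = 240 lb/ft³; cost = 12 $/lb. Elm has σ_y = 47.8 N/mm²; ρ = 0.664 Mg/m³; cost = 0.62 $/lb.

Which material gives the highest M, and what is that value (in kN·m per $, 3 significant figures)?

elm, M = 52.7 kN·m per $

After converting to SI:
  epoxy: σ_y = 76.53 MPa, ρ = 1294 kg/m³, cost = 9.920 $/kg
  nylon: σ_y = 73.50 MPa, ρ = 1115 kg/m³, cost = 2.370 $/kg
  alumina ceramic: σ_y = 337.0 MPa, ρ = 3844 kg/m³, cost = 26.46 $/kg
  elm: σ_y = 47.80 MPa, ρ = 664.0 kg/m³, cost = 1.367 $/kg
  elm: M = 52.7 kN·m per $
  nylon: M = 27.8 kN·m per $
  epoxy: M = 5.96 kN·m per $
  alumina ceramic: M = 3.31 kN·m per $
Elm ranks first.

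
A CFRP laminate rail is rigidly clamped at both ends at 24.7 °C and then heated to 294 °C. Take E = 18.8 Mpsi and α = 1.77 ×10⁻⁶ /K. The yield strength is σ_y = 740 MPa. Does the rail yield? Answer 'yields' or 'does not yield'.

E = 18.8 Mpsi = 129.6 GPa.
ΔT = 269.3 K. Constrained thermal stress σ = E·α·ΔT = 129.6×10³ MPa × 1.77×10⁻⁶ × 269.3 = 61.8 MPa (compressive).
Compare to σ_y = 740 MPa: σ < σ_y, so it does not yield.

does not yield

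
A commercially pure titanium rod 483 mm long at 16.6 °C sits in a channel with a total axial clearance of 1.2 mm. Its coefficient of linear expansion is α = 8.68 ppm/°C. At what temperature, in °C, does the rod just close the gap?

α·L₀·ΔT = 1.2 mm ⇒ ΔT = 1.2 / (8.68×10⁻⁶ × 483.0) = 286.2 K.
T = 16.6 + 286.2 = 302.8 °C.

303 °C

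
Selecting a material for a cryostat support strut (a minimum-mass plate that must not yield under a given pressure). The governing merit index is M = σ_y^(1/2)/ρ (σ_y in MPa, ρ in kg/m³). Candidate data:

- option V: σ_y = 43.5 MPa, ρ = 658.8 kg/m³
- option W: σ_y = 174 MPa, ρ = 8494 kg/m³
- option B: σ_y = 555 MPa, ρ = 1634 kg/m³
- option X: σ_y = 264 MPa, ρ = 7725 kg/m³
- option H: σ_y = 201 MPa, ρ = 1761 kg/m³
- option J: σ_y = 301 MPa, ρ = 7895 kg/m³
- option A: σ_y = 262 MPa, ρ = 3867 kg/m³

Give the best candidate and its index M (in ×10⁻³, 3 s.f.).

Evaluate M for each candidate:
  option B: M = 14.4×10⁻³
  option V: M = 10.0×10⁻³
  option H: M = 8.05×10⁻³
  option A: M = 4.19×10⁻³
  option J: M = 2.20×10⁻³
  option X: M = 2.10×10⁻³
  option W: M = 1.55×10⁻³
Highest index: option B.

option B, M = 14.4×10⁻³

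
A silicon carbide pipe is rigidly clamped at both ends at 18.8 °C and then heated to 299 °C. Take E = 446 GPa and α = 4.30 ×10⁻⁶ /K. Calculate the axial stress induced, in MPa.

537 MPa

ΔT = 280.2 K. Constrained thermal stress σ = E·α·ΔT = 446.0×10³ MPa × 4.30×10⁻⁶ × 280.2 = 537 MPa (compressive).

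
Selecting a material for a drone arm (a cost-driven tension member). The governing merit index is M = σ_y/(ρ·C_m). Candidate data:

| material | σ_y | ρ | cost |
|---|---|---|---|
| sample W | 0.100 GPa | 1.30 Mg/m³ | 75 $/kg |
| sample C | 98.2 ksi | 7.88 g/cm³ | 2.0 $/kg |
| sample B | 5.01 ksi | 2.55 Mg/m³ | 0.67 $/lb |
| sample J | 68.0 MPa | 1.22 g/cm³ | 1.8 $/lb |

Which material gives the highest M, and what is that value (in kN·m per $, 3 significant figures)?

sample C, M = 43.0 kN·m per $

Putting every candidate on a common basis:
  sample W: σ_y = 100.0 MPa, ρ = 1300 kg/m³, cost = 75.00 $/kg
  sample C: σ_y = 677.1 MPa, ρ = 7880 kg/m³, cost = 2.000 $/kg
  sample B: σ_y = 34.54 MPa, ρ = 2550 kg/m³, cost = 1.477 $/kg
  sample J: σ_y = 68.00 MPa, ρ = 1220 kg/m³, cost = 3.968 $/kg
  sample C: M = 43.0 kN·m per $
  sample J: M = 14.0 kN·m per $
  sample B: M = 9.17 kN·m per $
  sample W: M = 1.03 kN·m per $
Sample C has the largest M.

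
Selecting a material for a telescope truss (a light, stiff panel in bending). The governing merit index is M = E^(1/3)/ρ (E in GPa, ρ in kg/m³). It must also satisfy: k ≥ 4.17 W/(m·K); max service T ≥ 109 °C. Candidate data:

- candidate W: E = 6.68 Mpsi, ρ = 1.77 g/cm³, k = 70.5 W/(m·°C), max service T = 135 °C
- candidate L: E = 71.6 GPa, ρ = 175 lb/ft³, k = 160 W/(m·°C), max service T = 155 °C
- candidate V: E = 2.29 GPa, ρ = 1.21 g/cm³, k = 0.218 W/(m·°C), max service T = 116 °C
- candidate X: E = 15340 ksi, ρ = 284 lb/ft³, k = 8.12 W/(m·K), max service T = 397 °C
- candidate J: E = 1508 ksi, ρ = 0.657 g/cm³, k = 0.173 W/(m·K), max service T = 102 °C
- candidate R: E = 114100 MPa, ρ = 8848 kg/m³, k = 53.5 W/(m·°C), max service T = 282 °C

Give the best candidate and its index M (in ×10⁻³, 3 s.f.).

candidate W, M = 2.03×10⁻³

Screen on constraints: k ≥ 4.17 W/(m·K); max service T ≥ 109 °C. Survivors: candidate W, candidate L, candidate X, candidate R.
Putting every candidate on a common basis:
  candidate W: E = 46.06 GPa, ρ = 1770 kg/m³
  candidate L: E = 71.60 GPa, ρ = 2803 kg/m³
  candidate X: E = 105.8 GPa, ρ = 4549 kg/m³
  candidate R: E = 114.1 GPa, ρ = 8848 kg/m³
  candidate W: M = 2.03×10⁻³
  candidate L: M = 1.48×10⁻³
  candidate X: M = 1.04×10⁻³
  candidate R: M = 0.548×10⁻³
Candidate W has the largest M.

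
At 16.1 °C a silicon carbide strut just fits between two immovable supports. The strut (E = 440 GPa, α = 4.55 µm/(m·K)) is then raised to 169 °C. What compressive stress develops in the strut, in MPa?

ΔT = 152.9 K. Constrained thermal stress σ = E·α·ΔT = 440.0×10³ MPa × 4.55×10⁻⁶ × 152.9 = 306 MPa (compressive).

306 MPa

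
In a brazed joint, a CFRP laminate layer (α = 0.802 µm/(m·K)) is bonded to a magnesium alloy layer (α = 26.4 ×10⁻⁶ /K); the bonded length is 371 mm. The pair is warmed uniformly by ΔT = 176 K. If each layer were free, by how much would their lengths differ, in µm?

1670 µm

Δα = |0.802 − 26.4|×10⁻⁶/K = 25.6×10⁻⁶/K.
ΔL_mismatch = Δα·L·ΔT = 25.6×10⁻⁶ × 371.0 mm × 176.0 K = 1670 µm.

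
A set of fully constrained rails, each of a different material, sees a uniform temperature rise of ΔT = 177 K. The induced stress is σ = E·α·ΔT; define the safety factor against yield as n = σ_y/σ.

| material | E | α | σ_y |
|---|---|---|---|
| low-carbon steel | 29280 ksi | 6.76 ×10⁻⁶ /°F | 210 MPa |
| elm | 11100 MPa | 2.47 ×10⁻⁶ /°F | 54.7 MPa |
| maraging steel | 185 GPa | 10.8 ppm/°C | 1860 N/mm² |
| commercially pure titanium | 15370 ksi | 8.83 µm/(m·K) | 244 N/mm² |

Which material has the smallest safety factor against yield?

low-carbon steel

In consistent units (E in GPa, α in ×10⁻⁶/K, σ_y in MPa):
  low-carbon steel: E = 201.9, α = 12.2, σ_y = 210.0 → σ = 435 MPa, n = 0.483
  elm: E = 11.10, α = 4.45, σ_y = 54.70 → σ = 8.74 MPa, n = 6.26
  maraging steel: E = 185.0, α = 10.8, σ_y = 1860 → σ = 354 MPa, n = 5.26
  commercially pure titanium: E = 106.0, α = 8.83, σ_y = 244.0 → σ = 166 MPa, n = 1.47
The minimum is low-carbon steel at n = 0.483.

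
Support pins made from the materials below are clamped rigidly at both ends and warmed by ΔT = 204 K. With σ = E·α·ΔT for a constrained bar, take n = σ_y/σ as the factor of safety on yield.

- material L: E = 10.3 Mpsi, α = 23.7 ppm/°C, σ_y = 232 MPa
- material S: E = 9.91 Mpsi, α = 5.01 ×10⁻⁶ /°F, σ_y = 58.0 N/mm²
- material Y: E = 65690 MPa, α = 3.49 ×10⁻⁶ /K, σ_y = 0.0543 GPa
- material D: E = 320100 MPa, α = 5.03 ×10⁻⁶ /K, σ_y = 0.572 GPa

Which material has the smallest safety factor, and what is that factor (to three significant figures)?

In consistent units (E in GPa, α in ×10⁻⁶/K, σ_y in MPa):
  material L: E = 71.02, α = 23.7, σ_y = 232.0 → σ = 343 MPa, n = 0.676
  material S: E = 68.33, α = 9.02, σ_y = 58.00 → σ = 126 MPa, n = 0.461
  material Y: E = 65.69, α = 3.49, σ_y = 54.30 → σ = 46.8 MPa, n = 1.16
  material D: E = 320.1, α = 5.03, σ_y = 572.0 → σ = 328 MPa, n = 1.74
The minimum is material S at n = 0.461.

material S, n = 0.461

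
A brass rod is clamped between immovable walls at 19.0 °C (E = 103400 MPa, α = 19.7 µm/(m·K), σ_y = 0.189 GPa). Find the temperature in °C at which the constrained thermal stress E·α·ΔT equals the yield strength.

112 °C

E = 103400 MPa = 103.4 GPa.
σ_y = 0.189 GPa = 189.0 MPa.
E·α·ΔT = 189.0 MPa ⇒ ΔT = 189.0 / (103.4×10³ × 19.7×10⁻⁶) = 92.78 K.
T = 19.0 + 92.78 = 111.8 °C.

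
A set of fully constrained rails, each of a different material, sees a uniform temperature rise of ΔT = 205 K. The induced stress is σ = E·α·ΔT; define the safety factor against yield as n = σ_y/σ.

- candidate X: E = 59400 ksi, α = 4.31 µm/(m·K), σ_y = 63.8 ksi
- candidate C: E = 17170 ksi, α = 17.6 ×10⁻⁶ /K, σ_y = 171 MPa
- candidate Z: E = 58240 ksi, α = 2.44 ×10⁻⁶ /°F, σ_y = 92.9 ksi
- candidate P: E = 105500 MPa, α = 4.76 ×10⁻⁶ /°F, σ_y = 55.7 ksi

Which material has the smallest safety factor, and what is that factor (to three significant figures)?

Per material, after unit conversion:
  candidate X: E = 409.5, α = 4.31, σ_y = 439.9 → σ = 362 MPa, n = 1.22
  candidate C: E = 118.4, α = 17.6, σ_y = 171.0 → σ = 427 MPa, n = 0.400
  candidate Z: E = 401.6, α = 4.39, σ_y = 640.5 → σ = 362 MPa, n = 1.77
  candidate P: E = 105.5, α = 8.57, σ_y = 384.0 → σ = 185 MPa, n = 2.07
Smallest n: candidate C with n = 0.400.

candidate C, n = 0.400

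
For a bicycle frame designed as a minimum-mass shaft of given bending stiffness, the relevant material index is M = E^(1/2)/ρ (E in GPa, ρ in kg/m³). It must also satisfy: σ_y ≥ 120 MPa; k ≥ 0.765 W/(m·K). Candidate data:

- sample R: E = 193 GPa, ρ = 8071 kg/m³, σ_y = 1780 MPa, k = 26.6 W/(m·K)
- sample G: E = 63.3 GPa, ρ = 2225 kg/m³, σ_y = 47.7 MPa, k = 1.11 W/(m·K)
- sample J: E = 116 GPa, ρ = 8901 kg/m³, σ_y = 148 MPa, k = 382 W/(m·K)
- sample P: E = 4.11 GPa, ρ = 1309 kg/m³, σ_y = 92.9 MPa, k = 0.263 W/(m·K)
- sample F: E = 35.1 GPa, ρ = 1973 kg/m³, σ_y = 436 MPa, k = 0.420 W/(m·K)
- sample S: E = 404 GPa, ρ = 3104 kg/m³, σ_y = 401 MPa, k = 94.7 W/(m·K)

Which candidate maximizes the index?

sample S

Screen on constraints: σ_y ≥ 120 MPa; k ≥ 0.765 W/(m·K). Survivors: sample R, sample J, sample S.
Per-candidate index values:
  sample S: M = 6.48×10⁻³
  sample R: M = 1.72×10⁻³
  sample J: M = 1.21×10⁻³
Sample S ranks first.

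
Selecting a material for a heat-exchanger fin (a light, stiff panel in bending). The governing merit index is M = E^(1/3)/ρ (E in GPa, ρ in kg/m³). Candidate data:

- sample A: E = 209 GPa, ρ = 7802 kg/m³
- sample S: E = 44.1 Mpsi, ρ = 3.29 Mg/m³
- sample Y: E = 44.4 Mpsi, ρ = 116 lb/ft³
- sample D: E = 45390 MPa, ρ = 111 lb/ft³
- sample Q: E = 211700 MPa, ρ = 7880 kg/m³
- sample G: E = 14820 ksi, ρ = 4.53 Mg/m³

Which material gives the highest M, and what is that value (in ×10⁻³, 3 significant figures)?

Convert each candidate to consistent units, then evaluate M:
  sample A: E = 209.0 GPa, ρ = 7802 kg/m³
  sample S: E = 304.1 GPa, ρ = 3290 kg/m³
  sample Y: E = 306.1 GPa, ρ = 1858 kg/m³
  sample D: E = 45.39 GPa, ρ = 1778 kg/m³
  sample Q: E = 211.7 GPa, ρ = 7880 kg/m³
  sample G: E = 102.2 GPa, ρ = 4530 kg/m³
  sample Y: M = 3.63×10⁻³
  sample S: M = 2.04×10⁻³
  sample D: M = 2.01×10⁻³
  sample G: M = 1.03×10⁻³
  sample A: M = 0.761×10⁻³
  sample Q: M = 0.756×10⁻³
The maximum is for sample Y.

sample Y, M = 3.63×10⁻³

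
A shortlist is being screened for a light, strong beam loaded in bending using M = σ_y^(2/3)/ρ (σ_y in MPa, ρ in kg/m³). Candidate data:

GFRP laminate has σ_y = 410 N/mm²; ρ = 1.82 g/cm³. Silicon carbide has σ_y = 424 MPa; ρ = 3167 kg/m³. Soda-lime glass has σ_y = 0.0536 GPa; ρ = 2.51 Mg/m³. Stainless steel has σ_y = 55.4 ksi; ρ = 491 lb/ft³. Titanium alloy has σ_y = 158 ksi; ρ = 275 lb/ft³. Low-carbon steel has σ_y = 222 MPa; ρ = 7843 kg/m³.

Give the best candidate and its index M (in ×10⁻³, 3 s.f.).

In SI units:
  GFRP laminate: σ_y = 410.0 MPa, ρ = 1820 kg/m³
  silicon carbide: σ_y = 424.0 MPa, ρ = 3167 kg/m³
  soda-lime glass: σ_y = 53.60 MPa, ρ = 2510 kg/m³
  stainless steel: σ_y = 382.0 MPa, ρ = 7865 kg/m³
  titanium alloy: σ_y = 1089 MPa, ρ = 4405 kg/m³
  low-carbon steel: σ_y = 222.0 MPa, ρ = 7843 kg/m³
  GFRP laminate: M = 30.3×10⁻³
  titanium alloy: M = 24.0×10⁻³
  silicon carbide: M = 17.8×10⁻³
  stainless steel: M = 6.69×10⁻³
  soda-lime glass: M = 5.66×10⁻³
  low-carbon steel: M = 4.67×10⁻³
The maximum is for GFRP laminate.

GFRP laminate, M = 30.3×10⁻³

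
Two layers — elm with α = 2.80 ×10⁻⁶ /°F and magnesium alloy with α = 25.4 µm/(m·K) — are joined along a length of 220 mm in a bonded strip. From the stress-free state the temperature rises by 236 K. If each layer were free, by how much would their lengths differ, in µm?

1060 µm

elm: α = 2.80×10⁻⁶/°F × 9/5 = 5.04×10⁻⁶/K.
Δα = |5.04 − 25.4|×10⁻⁶/K = 20.4×10⁻⁶/K.
ΔL_mismatch = Δα·L·ΔT = 20.4×10⁻⁶ × 220.0 mm × 236.0 K = 1060 µm.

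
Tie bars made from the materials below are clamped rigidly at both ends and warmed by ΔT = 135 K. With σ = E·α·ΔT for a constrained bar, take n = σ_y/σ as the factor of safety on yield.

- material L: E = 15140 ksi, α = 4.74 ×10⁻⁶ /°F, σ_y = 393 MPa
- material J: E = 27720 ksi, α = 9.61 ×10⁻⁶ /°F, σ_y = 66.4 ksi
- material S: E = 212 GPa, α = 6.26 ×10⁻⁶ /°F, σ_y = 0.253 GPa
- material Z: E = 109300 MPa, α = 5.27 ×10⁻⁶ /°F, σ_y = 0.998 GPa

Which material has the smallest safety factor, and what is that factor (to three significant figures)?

material S, n = 0.785

Converting E to GPa, α to ×10⁻⁶/K, σ_y to MPa, then σ and n for each:
  material L: E = 104.4, α = 8.53, σ_y = 393.0 → σ = 120 MPa, n = 3.27
  material J: E = 191.1, α = 17.3, σ_y = 457.8 → σ = 446 MPa, n = 1.03
  material S: E = 212.0, α = 11.3, σ_y = 253.0 → σ = 322 MPa, n = 0.785
  material Z: E = 109.3, α = 9.49, σ_y = 998.0 → σ = 140 MPa, n = 7.13
Material S has the lowest safety factor, n = 0.785.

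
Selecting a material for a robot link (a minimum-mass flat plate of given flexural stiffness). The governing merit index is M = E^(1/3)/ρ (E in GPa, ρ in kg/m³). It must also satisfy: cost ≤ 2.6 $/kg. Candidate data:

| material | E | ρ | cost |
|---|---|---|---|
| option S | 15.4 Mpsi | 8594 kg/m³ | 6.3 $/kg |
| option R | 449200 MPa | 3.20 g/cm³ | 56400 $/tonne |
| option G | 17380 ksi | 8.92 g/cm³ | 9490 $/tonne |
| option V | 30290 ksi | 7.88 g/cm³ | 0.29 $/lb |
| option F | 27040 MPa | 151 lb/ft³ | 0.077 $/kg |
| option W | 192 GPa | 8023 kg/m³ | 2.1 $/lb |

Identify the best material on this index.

Screen on constraints: cost ≤ 2.6 $/kg. Survivors: option V, option F.
After converting to SI:
  option V: E = 208.8 GPa, ρ = 7880 kg/m³
  option F: E = 27.04 GPa, ρ = 2419 kg/m³
  option F: M = 1.24×10⁻³
  option V: M = 0.753×10⁻³
The maximum is for option F.

option F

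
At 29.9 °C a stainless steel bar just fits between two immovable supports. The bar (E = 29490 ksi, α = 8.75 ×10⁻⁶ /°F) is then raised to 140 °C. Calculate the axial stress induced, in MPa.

E = 29490 ksi = 203.3 GPa.
α = 8.75×10⁻⁶/°F × 9/5 = 15.8×10⁻⁶/K.
ΔT = 110.1 K. Constrained thermal stress σ = E·α·ΔT = 203.3×10³ MPa × 15.8×10⁻⁶ × 110.1 = 353 MPa (compressive).

353 MPa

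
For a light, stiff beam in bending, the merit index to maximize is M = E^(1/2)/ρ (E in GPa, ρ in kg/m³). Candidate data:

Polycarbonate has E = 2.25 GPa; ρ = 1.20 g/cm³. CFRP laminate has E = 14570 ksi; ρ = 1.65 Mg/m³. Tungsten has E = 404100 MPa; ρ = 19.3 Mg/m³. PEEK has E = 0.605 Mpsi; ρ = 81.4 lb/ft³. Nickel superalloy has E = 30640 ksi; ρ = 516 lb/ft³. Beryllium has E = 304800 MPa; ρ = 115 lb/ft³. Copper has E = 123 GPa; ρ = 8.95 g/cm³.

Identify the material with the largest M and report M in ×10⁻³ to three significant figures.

In SI units:
  polycarbonate: E = 2.250 GPa, ρ = 1200 kg/m³
  CFRP laminate: E = 100.5 GPa, ρ = 1650 kg/m³
  tungsten: E = 404.1 GPa, ρ = 19300 kg/m³
  PEEK: E = 4.171 GPa, ρ = 1304 kg/m³
  nickel superalloy: E = 211.3 GPa, ρ = 8266 kg/m³
  beryllium: E = 304.8 GPa, ρ = 1842 kg/m³
  copper: E = 123.0 GPa, ρ = 8950 kg/m³
  beryllium: M = 9.48×10⁻³
  CFRP laminate: M = 6.07×10⁻³
  nickel superalloy: M = 1.76×10⁻³
  PEEK: M = 1.57×10⁻³
  polycarbonate: M = 1.25×10⁻³
  copper: M = 1.24×10⁻³
  tungsten: M = 1.04×10⁻³
Beryllium ranks first.

beryllium, M = 9.48×10⁻³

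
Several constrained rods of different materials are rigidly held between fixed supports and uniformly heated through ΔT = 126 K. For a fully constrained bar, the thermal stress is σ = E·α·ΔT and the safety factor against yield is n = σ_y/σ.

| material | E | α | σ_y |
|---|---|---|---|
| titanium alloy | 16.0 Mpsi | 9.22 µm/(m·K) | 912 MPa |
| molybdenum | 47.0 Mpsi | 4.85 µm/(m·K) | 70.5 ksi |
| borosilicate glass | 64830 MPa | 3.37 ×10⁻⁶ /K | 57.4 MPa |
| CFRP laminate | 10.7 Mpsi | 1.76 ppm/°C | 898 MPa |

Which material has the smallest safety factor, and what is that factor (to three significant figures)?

Per material, after unit conversion:
  titanium alloy: E = 110.3, α = 9.22, σ_y = 912.0 → σ = 128 MPa, n = 7.12
  molybdenum: E = 324.1, α = 4.85, σ_y = 486.1 → σ = 198 MPa, n = 2.45
  borosilicate glass: E = 64.83, α = 3.37, σ_y = 57.40 → σ = 27.5 MPa, n = 2.09
  CFRP laminate: E = 73.77, α = 1.76, σ_y = 898.0 → σ = 16.4 MPa, n = 54.9
Smallest n: borosilicate glass with n = 2.09.

borosilicate glass, n = 2.09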